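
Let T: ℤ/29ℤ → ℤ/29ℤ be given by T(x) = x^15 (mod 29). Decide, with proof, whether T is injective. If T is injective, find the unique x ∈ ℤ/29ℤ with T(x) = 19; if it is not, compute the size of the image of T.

Since 29 is prime, the nonzero elements of ℤ/29ℤ form a cyclic group of order 28.
As gcd(15, 28) = 1, raising to the 15th power is a bijection on this group: if s^15 ≡ t^15 then (st^{−1})^15 = 1, and the only element of order dividing gcd(15, 28) = 1 is 1, so s = t.
With T(0) = 0 this makes T injective on all of ℤ/29ℤ, hence bijective (finite equal-size domain and codomain). In particular T is injective.
Since T is injective, we find the preimage of 19. The inverse of x ↦ x^15 on (ℤ/29ℤ)^× is x ↦ x^15, because 15·15 = 225 = 8·28 + 1 ≡ 1 (mod 28) and x^{28} = 1 for x ≠ 0 (Fermat). So T⁻¹(19) = 19^15 mod 29.
Repeated squaring mod 29: 19^1 ≡ 19, 19^2 ≡ 19² = 361 ≡ 13, 19^4 ≡ 13² = 169 ≡ 24, 19^8 ≡ 24² = 576 ≡ 25. Since 15 = 8 + 4 + 2 + 1, 19^15 ≡ 25·24·13·19: 25·24 = 600 ≡ 20, then 20·13 = 260 ≡ 28, then 28·19 = 532 ≡ 10. So 19^15 ≡ 10 (mod 29).
Hence T⁻¹(19) = 10.

10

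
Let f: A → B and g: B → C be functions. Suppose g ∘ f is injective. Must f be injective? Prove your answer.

Suppose f(s) = f(t). Applying g: (g ∘ f)(s) = (g ∘ f)(t). Since g ∘ f is injective, s = t. So f is injective.

injective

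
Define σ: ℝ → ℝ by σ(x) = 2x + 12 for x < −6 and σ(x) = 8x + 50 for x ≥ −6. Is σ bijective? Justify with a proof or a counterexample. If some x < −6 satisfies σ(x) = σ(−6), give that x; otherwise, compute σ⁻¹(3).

Both pieces are strictly increasing (slopes 2 and 8), so each is injective on its own interval.
The left piece maps (−∞, −6) onto (−∞, 0); the right piece maps [−6, ∞) onto [2, ∞).
The images leave a gap (0 has no preimage), so σ is not surjective, hence not bijective.
Because the two images are disjoint, no x < −6 has σ(x) = σ(−6), so we compute σ⁻¹(3): 3 lies in [2, ∞), so solve 8x + 50 = 3: x = (3 − 50)/8 = −47/8.

-47/8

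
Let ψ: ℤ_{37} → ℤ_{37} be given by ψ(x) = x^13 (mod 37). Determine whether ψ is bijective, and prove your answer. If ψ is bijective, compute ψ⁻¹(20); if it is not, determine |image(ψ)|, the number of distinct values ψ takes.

Since 37 is prime, the nonzero elements of ℤ_{37} form a cyclic group of order 36.
As gcd(13, 36) = 1, raising to the 13th power is a bijection on this group: if a^13 ≡ b^13 then (ab^{−1})^13 = 1, and the only element of order dividing gcd(13, 36) = 1 is 1, so a = b.
With ψ(0) = 0 this makes ψ injective on all of ℤ_{37}, hence bijective (finite equal-size domain and codomain). In particular ψ is bijective.
Since ψ is bijective, we find the preimage of 20. The inverse of x ↦ x^13 on (ℤ_{37})^× is x ↦ x^25, because 13·25 = 325 = 9·36 + 1 ≡ 1 (mod 36) and x^{36} = 1 for x ≠ 0 (Fermat). So ψ⁻¹(20) = 20^25 mod 37.
Repeated squaring mod 37: 20^1 ≡ 20, 20^2 ≡ 20² = 400 ≡ 30, 20^4 ≡ 30² = 900 ≡ 12, 20^8 ≡ 12² = 144 ≡ 33, 20^16 ≡ 33² = 1089 ≡ 16. Since 25 = 16 + 8 + 1, 20^25 ≡ 16·33·20: 16·33 = 528 ≡ 10, then 10·20 = 200 ≡ 15. So 20^25 ≡ 15 (mod 37).
Hence ψ⁻¹(20) = 15.

15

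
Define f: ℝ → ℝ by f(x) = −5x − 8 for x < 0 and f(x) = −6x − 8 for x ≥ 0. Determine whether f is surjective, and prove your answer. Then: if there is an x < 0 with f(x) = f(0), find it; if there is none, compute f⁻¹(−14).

1

Both pieces are strictly decreasing (slopes −5 and −6), so each is injective on its own interval.
The left piece maps (−∞, 0) onto (−8, ∞); the right piece maps [0, ∞) onto (−∞, −8].
These images together cover ℝ, so f is surjective.
Because the two images are disjoint, no x < 0 has f(x) = f(0), so we compute f⁻¹(−14): −14 lies in (−∞, −8], so solve −6x − 8 = −14: x = (−14 + 8)/(−6) = 1.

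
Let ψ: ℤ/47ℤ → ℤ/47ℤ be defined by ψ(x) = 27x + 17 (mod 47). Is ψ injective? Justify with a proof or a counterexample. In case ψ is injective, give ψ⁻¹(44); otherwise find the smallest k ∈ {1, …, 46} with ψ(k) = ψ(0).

1

By definition, ψ is injective when ψ(s) = ψ(t) forces s = t.
Suppose ψ(s) = ψ(t) in ℤ/47ℤ. Then 27s + 17 ≡ 27t + 17 (mod 47), thus 27(s − t) ≡ 0 (mod 47).
Since gcd(27, 47) = 1, 27 is invertible modulo 47, thus s − t ≡ 0 (mod 47), i.e. s = t.
Thus ψ is injective.
We now compute 27⁻¹ mod 47 explicitly. Euclid's algorithm: 47 = 1·27 + 20, 27 = 1·20 + 7, 20 = 2·7 + 6, 7 = 1·6 + 1; back-substituting gives 1 = 7·27 − 4·47, so 27⁻¹ ≡ 7 (mod 47).
Since ψ is injective, we compute ψ⁻¹(44): solve 27x + 17 ≡ 44 (mod 47), i.e. 27x ≡ 27 (mod 47).
Multiplying by 27⁻¹ = 7 gives x ≡ 7·27 = 189 = 4·47 + 1 ≡ 1 (mod 47).
Check: ψ(1) = 27·1 + 17 = 44 ≡ 44 (mod 47).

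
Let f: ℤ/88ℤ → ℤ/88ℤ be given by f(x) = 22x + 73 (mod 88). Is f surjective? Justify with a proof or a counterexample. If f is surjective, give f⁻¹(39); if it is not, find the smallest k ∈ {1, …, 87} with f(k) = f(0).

4

By definition, f is surjective if every y in the codomain equals f(x) for some x in the domain.
Since gcd(22, 88) = 22, we have 22x ≡ 0 (mod 22) for all x, so f(x) ≡ 7 (mod 22).
But 0 ≢ 7 (mod 22), so 0 ∈ ℤ/88ℤ has no preimage. Thus f is not surjective.
Since f is not surjective, we find the least positive k with f(k) = f(0): this means 22k ≡ 0 (mod 88), i.e. 88 ∣ 22k. Since gcd(22, 88) = 22, dividing through by 22 this holds exactly when 4 ∣ k.
The smallest positive such k is 4.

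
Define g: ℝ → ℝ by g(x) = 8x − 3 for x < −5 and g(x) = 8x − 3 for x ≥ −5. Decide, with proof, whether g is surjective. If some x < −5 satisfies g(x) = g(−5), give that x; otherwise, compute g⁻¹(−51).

Both pieces are strictly increasing (slopes 8 and 8), so each is injective on its own interval.
The left piece maps (−∞, −5) onto (−∞, −43); the right piece maps [−5, ∞) onto [−43, ∞).
These images together cover ℝ, so g is surjective.
Because the two images are disjoint, no x < −5 has g(x) = g(−5), so we compute g⁻¹(−51): −51 lies in (−∞, −43), so solve 8x − 3 = −51: x = (−51 + 3)/8 = −6.

-6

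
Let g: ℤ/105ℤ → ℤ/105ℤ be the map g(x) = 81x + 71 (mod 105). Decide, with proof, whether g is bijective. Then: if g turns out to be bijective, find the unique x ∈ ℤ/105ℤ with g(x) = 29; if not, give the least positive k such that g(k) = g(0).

35

We have gcd(81, 105) = 3 > 1. Taking u = 0 and v = 35: g(0) = 71 and g(35) = 81·35 + 71 = 2906 ≡ 71 (mod 105).
So g(0) = g(35) while 0 ≠ 35, thus g is not injective, hence not bijective.
Since g is not bijective, we find the least positive k with g(k) = g(0): this means 81k ≡ 0 (mod 105), i.e. 105 ∣ 81k. Since gcd(81, 105) = 3, dividing through by 3 this holds exactly when 35 ∣ 27k, and as gcd(27, 35) = 1, exactly when 35 ∣ k.
The smallest positive such k is 35.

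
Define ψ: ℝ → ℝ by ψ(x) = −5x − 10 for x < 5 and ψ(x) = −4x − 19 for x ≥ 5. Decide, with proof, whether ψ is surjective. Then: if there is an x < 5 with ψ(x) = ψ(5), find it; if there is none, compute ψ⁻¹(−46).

Both pieces are strictly decreasing (slopes −5 and −4), so each is injective on its own interval.
The left piece maps (−∞, 5) onto (−35, ∞); the right piece maps [5, ∞) onto (−∞, −39].
The union (−35, ∞) ∪ (−∞, −39] omits the interval between −35 and −39; in particular −35 has no preimage. So ψ is not surjective.
Because the two images are disjoint, no x < 5 has ψ(x) = ψ(5), so we compute ψ⁻¹(−46): −46 lies in (−∞, −39], so solve −4x − 19 = −46: x = (−46 + 19)/(−4) = 27/4.

27/4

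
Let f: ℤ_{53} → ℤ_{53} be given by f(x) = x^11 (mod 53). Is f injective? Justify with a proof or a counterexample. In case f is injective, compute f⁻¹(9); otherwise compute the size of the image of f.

43

Since 53 is prime, the nonzero elements of ℤ_{53} form a cyclic group of order 52.
As gcd(11, 52) = 1, raising to the 11th power is a bijection on this group: if s^11 ≡ t^11 then (st^{−1})^11 = 1, and the only element of order dividing gcd(11, 52) = 1 is 1, so s = t.
With f(0) = 0 this makes f injective on all of ℤ_{53}, hence bijective (finite equal-size domain and codomain). In particular f is injective.
Since f is injective, we find the preimage of 9. The inverse of x ↦ x^11 on (ℤ_{53})^× is x ↦ x^19, because 11·19 = 209 = 4·52 + 1 ≡ 1 (mod 52) and x^{52} = 1 for x ≠ 0 (Fermat). So f⁻¹(9) = 9^19 mod 53.
Repeated squaring mod 53: 9^1 ≡ 9, 9^2 ≡ 9² = 81 ≡ 28, 9^4 ≡ 28² = 784 ≡ 42, 9^8 ≡ 42² = 1764 ≡ 15, 9^16 ≡ 15² = 225 ≡ 13. Since 19 = 16 + 2 + 1, 9^19 ≡ 13·28·9: 13·28 = 364 ≡ 46, then 46·9 = 414 ≡ 43. So 9^19 ≡ 43 (mod 53).
Hence f⁻¹(9) = 43.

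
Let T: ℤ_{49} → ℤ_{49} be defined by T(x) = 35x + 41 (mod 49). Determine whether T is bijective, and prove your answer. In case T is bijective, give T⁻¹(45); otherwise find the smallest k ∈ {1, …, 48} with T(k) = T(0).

We have gcd(35, 49) = 7 > 1. Taking a = 0 and b = 7: T(0) = 41 and T(7) = 35·7 + 41 = 286 ≡ 41 (mod 49).
So T(0) = T(7) while 0 ≠ 7, so T is not injective, hence not bijective.
Since T is not bijective, we find the least positive k with T(k) = T(0): this means 35k ≡ 0 (mod 49), i.e. 49 ∣ 35k. Since gcd(35, 49) = 7, dividing through by 7 this holds exactly when 7 ∣ 5k, and as gcd(5, 7) = 1, exactly when 7 ∣ k.
The smallest positive such k is 7.

7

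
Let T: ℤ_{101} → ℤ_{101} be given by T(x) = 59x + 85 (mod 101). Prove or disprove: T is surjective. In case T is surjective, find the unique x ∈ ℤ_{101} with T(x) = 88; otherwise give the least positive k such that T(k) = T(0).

36

Recall that T is surjective if every y in the codomain equals T(x) for some x in the domain.
Since gcd(59, 101) = 1, 59 is invertible modulo 101. Euclid's algorithm: 101 = 1·59 + 42, 59 = 1·42 + 17, 42 = 2·17 + 8, 17 = 2·8 + 1; back-substituting gives 1 = 12·59 − 7·101, so 59⁻¹ ≡ 12 (mod 101).
For any y ∈ ℤ_{101}, x = 12(y − 85) mod 101 satisfies T(x) = 59·12(y − 85) + 85 ≡ y (since 59·12 ≡ 1 mod 101). So every y has a preimage.
So T is surjective.
Since T is surjective, we find T⁻¹(88): we need 59x ≡ 88 − 85 ≡ 3 (mod 101). Using 59⁻¹ = 12: x ≡ 12·3 = 36, so x = 36.
Check: T(36) = 59·36 + 85 = 2209 = 21·101 + 88 ≡ 88 (mod 101).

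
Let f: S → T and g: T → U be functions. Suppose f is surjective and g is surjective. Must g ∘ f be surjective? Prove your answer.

Let c ∈ U. Since g is surjective, there is b ∈ T with g(b) = c. Since f is surjective, there is a ∈ S with f(a) = b.
Then (g ∘ f)(a) = g(b) = c. Therefore g ∘ f is surjective.

surjective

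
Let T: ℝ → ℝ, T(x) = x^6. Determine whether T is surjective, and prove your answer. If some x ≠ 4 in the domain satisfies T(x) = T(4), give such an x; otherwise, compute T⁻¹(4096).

-4

Since 6 is even, x^6 ≥ 0 for all x ∈ ℝ, so −1 ∈ ℝ has no preimage. So T is not surjective.
For the follow-up, such an x exists: taking x = −4 ∈ ℝ gives T(−4) = 4096 = T(4) with −4 ≠ 4.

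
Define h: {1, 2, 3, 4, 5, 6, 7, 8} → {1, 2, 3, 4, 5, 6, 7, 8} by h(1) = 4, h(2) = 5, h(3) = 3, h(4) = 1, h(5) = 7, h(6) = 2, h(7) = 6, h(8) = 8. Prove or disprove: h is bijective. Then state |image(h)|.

8

The values 4, 5, 3, 1, 7, 2, 6, 8 are a permutation of {1, 2, 3, 4, 5, 6, 7, 8}: each element appears exactly once.
So h is injective and surjective, hence bijective.
The image of h is {1, 2, 3, 4, 5, 6, 7, 8}, which has 8 elements.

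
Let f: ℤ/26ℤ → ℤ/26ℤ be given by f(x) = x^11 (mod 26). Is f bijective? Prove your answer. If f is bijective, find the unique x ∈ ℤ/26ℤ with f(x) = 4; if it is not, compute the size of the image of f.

Computing x^11 mod 26 for each x (by repeated squaring, reducing mod 26 at every step), the values f(0), f(1), …, f(25) are: 0, 1, 20, 9, 10, 21, 24, 15, 18, 3, 4, 19, 12, 13, 14, 7, 22, 23, 8, 11, 2, 5, 16, 17, 6, 25.
Every element of ℤ/26ℤ appears exactly once in this list, so f is a bijection, and in particular bijective.
Since f is bijective, we read off the preimage of 4 from the same table: f(10) = 4, so f⁻¹(4) = 10.

10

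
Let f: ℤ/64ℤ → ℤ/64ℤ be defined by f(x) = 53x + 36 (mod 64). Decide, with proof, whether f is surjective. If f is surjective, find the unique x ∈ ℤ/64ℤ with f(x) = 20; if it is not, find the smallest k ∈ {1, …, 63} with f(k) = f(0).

48

Recall: surjectivity means every element of the codomain has a preimage under f.
Since gcd(53, 64) = 1, 53 is invertible modulo 64. Euclid's algorithm: 64 = 1·53 + 11, 53 = 4·11 + 9, 11 = 1·9 + 2, 9 = 4·2 + 1; back-substituting gives 1 = 29·53 − 24·64, so 53⁻¹ ≡ 29 (mod 64).
Then y ↦ 29(y − 36) is a two-sided inverse to f, so every y ∈ ℤ/64ℤ has a preimage.
Hence f is surjective.
Since f is surjective, we find f⁻¹(20): we need 53x ≡ 20 − 36 ≡ 48 (mod 64). Using 53⁻¹ = 29: x ≡ 29·48 = 1392 = 21·64 + 48, so x = 48.
Check: f(48) = 53·48 + 36 = 2580 = 40·64 + 20 ≡ 20 (mod 64).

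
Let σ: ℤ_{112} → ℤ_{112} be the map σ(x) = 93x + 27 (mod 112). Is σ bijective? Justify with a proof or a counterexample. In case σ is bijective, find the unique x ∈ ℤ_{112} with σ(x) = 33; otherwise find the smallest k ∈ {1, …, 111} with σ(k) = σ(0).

94

If σ(s) = σ(t), then 93s ≡ 93t (mod 112). Because gcd(93, 112) = 1, we may cancel 93 to get s ≡ t (mod 112).
We now compute 93⁻¹ mod 112 explicitly. Euclid's algorithm: 112 = 1·93 + 19, 93 = 4·19 + 17, 19 = 1·17 + 2, 17 = 8·2 + 1; back-substituting gives 1 = 53·93 − 44·112, so 93⁻¹ ≡ 53 (mod 112).
Then y ↦ 53(y − 27) is a two-sided inverse to σ, so every y ∈ ℤ_{112} has a preimage.
Hence σ is bijective.
Since σ is bijective, we compute σ⁻¹(33): solve 93x + 27 ≡ 33 (mod 112), i.e. 93x ≡ 6 (mod 112).
Multiplying by 93⁻¹ = 53 gives x ≡ 53·6 = 318 = 2·112 + 94 ≡ 94 (mod 112).
Check: σ(94) = 93·94 + 27 = 8769 = 78·112 + 33 ≡ 33 (mod 112).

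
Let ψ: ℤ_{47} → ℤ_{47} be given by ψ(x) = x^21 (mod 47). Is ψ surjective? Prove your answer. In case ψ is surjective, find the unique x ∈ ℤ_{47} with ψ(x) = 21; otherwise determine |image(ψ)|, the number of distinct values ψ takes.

Since 47 is prime, the nonzero elements of ℤ_{47} form a cyclic group of order 46.
As gcd(21, 46) = 1, raising to the 21st power is a bijection on this group: if u^21 ≡ v^21 then (uv^{−1})^21 = 1, and the only element of order dividing gcd(21, 46) = 1 is 1, so u = v.
With ψ(0) = 0 this makes ψ injective on all of ℤ_{47}, hence bijective (finite equal-size domain and codomain). In particular ψ is surjective.
Since ψ is surjective, we find the preimage of 21. The inverse of x ↦ x^21 on (ℤ_{47})^× is x ↦ x^11, because 21·11 = 231 = 5·46 + 1 ≡ 1 (mod 46) and x^{46} = 1 for x ≠ 0 (Fermat). So ψ⁻¹(21) = 21^11 mod 47.
Repeated squaring mod 47: 21^1 ≡ 21, 21^2 ≡ 21² = 441 ≡ 18, 21^4 ≡ 18² = 324 ≡ 42, 21^8 ≡ 42² = 1764 ≡ 25. Since 11 = 8 + 2 + 1, 21^11 ≡ 25·18·21: 25·18 = 450 ≡ 27, then 27·21 = 567 ≡ 3. So 21^11 ≡ 3 (mod 47).
Hence ψ⁻¹(21) = 3.

3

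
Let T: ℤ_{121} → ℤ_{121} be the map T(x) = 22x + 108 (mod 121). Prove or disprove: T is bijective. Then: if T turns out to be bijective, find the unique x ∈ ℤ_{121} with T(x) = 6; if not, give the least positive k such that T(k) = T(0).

11

We have gcd(22, 121) = 11 > 1. Taking s = 0 and t = 11: T(0) = 108 and T(11) = 22·11 + 108 = 350 ≡ 108 (mod 121).
So T(0) = T(11) while 0 ≠ 11, therefore T is not injective, hence not bijective.
Since T is not bijective, we find the least positive k with T(k) = T(0): this means 22k ≡ 0 (mod 121), i.e. 121 ∣ 22k. Since gcd(22, 121) = 11, dividing through by 11 this holds exactly when 11 ∣ 2k, and as gcd(2, 11) = 1, exactly when 11 ∣ k.
The smallest positive such k is 11.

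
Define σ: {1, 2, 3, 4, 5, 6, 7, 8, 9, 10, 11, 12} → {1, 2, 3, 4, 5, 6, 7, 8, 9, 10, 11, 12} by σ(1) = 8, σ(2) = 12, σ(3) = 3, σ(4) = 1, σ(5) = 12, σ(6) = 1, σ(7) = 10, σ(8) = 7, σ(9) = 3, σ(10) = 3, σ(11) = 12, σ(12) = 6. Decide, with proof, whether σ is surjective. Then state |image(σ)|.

No element maps to 2, so σ is not surjective.
The image of σ is {1, 3, 6, 7, 8, 10, 12}, which has 7 elements.

7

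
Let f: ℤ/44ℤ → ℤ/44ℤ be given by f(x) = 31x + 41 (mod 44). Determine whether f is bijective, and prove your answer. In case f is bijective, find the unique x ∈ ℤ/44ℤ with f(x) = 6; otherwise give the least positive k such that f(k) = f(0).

23

Suppose f(u) = f(v) in ℤ/44ℤ. Then 31u + 41 ≡ 31v + 41 (mod 44), hence 31(u − v) ≡ 0 (mod 44).
Since gcd(31, 44) = 1, 31 is invertible modulo 44, therefore u − v ≡ 0 (mod 44), i.e. u = v.
We now compute 31⁻¹ mod 44 explicitly. Euclid's algorithm: 44 = 1·31 + 13, 31 = 2·13 + 5, 13 = 2·5 + 3, 5 = 1·3 + 2, 3 = 1·2 + 1; back-substituting gives 1 = 27·31 − 19·44, so 31⁻¹ ≡ 27 (mod 44).
Then y ↦ 27(y − 41) is a two-sided inverse to f, so every y ∈ ℤ/44ℤ has a preimage.
So f is bijective.
Since f is bijective, we compute f⁻¹(6): solve 31x + 41 ≡ 6 (mod 44), i.e. 31x ≡ 9 (mod 44).
Multiplying by 31⁻¹ = 27 gives x ≡ 27·9 = 243 = 5·44 + 23 ≡ 23 (mod 44).
Check: f(23) = 31·23 + 41 = 754 = 17·44 + 6 ≡ 6 (mod 44).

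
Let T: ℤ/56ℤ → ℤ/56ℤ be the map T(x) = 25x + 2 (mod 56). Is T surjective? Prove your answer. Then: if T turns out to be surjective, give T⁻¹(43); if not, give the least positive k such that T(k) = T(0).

33

By definition, T is surjective if every y in the codomain equals T(x) for some x in the domain.
Since gcd(25, 56) = 1, 25 is invertible modulo 56. Euclid's algorithm: 56 = 2·25 + 6, 25 = 4·6 + 1; back-substituting gives 1 = 9·25 − 4·56, so 25⁻¹ ≡ 9 (mod 56).
For any y ∈ ℤ/56ℤ, x = 9(y − 2) mod 56 satisfies T(x) = 25·9(y − 2) + 2 ≡ y (since 25·9 ≡ 1 mod 56). So every y has a preimage.
Thus T is surjective.
Since T is surjective, we find T⁻¹(43): we need 25x ≡ 43 − 2 ≡ 41 (mod 56). Using 25⁻¹ = 9: x ≡ 9·41 = 369 = 6·56 + 33, so x = 33.
Check: T(33) = 25·33 + 2 = 827 = 14·56 + 43 ≡ 43 (mod 56).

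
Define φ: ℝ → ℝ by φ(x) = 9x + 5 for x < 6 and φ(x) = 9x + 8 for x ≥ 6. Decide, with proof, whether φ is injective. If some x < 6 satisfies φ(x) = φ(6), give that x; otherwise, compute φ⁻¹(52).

47/9

Both pieces are strictly increasing (slopes 9 and 9), so each is injective on its own interval.
The left piece maps (−∞, 6) onto (−∞, 59); the right piece maps [6, ∞) onto [62, ∞).
These images are disjoint, so no value is attained by both pieces. Thus φ is injective.
Because the two images are disjoint, no x < 6 has φ(x) = φ(6), so we compute φ⁻¹(52): 52 lies in (−∞, 59), so solve 9x + 5 = 52: x = (52 − 5)/9 = 47/9.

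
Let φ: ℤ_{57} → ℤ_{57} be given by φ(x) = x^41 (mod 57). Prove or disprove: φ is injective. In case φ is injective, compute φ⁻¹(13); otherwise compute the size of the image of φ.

40

Computing x^41 mod 57 for each x (by repeated squaring, reducing mod 57 at every step), the values φ(0), φ(1), …, φ(56) are: 0, 1, 32, 15, 55, 47, 24, 49, 50, 54, 22, 26, 27, 52, 29, 21, 4, 44, 18, 19, 20, 51, 34, 17, 9, 43, 11, 12, 16, 41, 45, 46, 14, 48, 40, 23, 6, 37, 38, 39, 13, 53, 36, 28, 5, 30, 31, 35, 3, 7, 8, 33, 10, 2, 42, 25, 56.
Every element of ℤ_{57} appears exactly once in this list, so φ is a bijection, and in particular injective.
Since φ is injective, we read off the preimage of 13 from the same table: φ(40) = 13, so φ⁻¹(13) = 40.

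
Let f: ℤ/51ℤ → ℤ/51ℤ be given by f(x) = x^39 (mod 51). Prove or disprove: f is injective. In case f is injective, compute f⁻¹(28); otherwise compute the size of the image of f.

37

Computing x^39 mod 51 for each x (by repeated squaring, reducing mod 51 at every step), the values f(0), f(1), …, f(50) are: 0, 1, 26, 45, 13, 44, 48, 46, 32, 36, 22, 20, 24, 4, 23, 42, 16, 17, 18, 43, 11, 30, 10, 14, 12, 49, 2, 39, 37, 41, 21, 40, 8, 33, 34, 35, 9, 28, 47, 27, 31, 29, 15, 19, 5, 3, 7, 38, 6, 25, 50.
Every element of ℤ/51ℤ appears exactly once in this list, so f is a bijection, and in particular injective.
Since f is injective, we read off the preimage of 28 from the same table: f(37) = 28, so f⁻¹(28) = 37.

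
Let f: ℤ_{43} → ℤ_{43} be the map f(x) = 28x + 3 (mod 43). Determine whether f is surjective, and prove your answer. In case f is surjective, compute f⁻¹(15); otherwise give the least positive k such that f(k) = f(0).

25

Recall that surjectivity means every element of the codomain has a preimage under f.
Since gcd(28, 43) = 1, 28 is invertible modulo 43. Euclid's algorithm: 43 = 1·28 + 15, 28 = 1·15 + 13, 15 = 1·13 + 2, 13 = 6·2 + 1; back-substituting gives 1 = 20·28 − 13·43, so 28⁻¹ ≡ 20 (mod 43).
Then y ↦ 20(y − 3) is a two-sided inverse to f, so every y ∈ ℤ_{43} has a preimage.
Therefore f is surjective.
Since f is surjective, we find f⁻¹(15): we need 28x ≡ 15 − 3 ≡ 12 (mod 43). Using 28⁻¹ = 20: x ≡ 20·12 = 240 = 5·43 + 25, so x = 25.
Check: f(25) = 28·25 + 3 = 703 = 16·43 + 15 ≡ 15 (mod 43).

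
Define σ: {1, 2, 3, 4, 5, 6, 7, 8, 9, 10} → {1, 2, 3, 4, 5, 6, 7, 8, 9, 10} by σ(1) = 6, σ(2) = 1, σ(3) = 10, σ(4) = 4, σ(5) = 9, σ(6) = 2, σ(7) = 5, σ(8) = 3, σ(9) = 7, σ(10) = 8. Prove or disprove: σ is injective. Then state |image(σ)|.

10

The values σ(1), …, σ(10) are 6, 1, 10, 4, 9, 2, 5, 3, 7, 8 — all distinct.
So σ(x_1) = σ(x_2) only when x_1 = x_2, and σ is injective.
The image of σ is {1, 2, 3, 4, 5, 6, 7, 8, 9, 10}, which has 10 elements.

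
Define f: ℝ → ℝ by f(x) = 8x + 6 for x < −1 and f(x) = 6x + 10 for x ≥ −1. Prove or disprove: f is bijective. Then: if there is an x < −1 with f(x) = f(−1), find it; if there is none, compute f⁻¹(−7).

-13/8

Both pieces are strictly increasing (slopes 8 and 6), so each is injective on its own interval.
The left piece maps (−∞, −1) onto (−∞, −2); the right piece maps [−1, ∞) onto [4, ∞).
The images leave a gap (−2 has no preimage), so f is not surjective, hence not bijective.
Because the two images are disjoint, no x < −1 has f(x) = f(−1), so we compute f⁻¹(−7): −7 lies in (−∞, −2), so solve 8x + 6 = −7: x = (−7 − 6)/8 = −13/8.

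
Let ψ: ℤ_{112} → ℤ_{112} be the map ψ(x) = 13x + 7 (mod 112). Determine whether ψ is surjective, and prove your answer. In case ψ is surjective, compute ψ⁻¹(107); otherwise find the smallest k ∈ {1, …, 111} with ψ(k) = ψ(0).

Since gcd(13, 112) = 1, 13 is invertible modulo 112. Euclid's algorithm: 112 = 8·13 + 8, 13 = 1·8 + 5, 8 = 1·5 + 3, 5 = 1·3 + 2, 3 = 1·2 + 1; back-substituting gives 1 = 69·13 − 8·112, so 13⁻¹ ≡ 69 (mod 112).
Then y ↦ 69(y − 7) is a two-sided inverse to ψ, so every y ∈ ℤ_{112} has a preimage.
Hence ψ is surjective.
Since ψ is surjective, we find ψ⁻¹(107): we need 13x ≡ 107 − 7 ≡ 100 (mod 112). Using 13⁻¹ = 69: x ≡ 69·100 = 6900 = 61·112 + 68, so x = 68.
Check: ψ(68) = 13·68 + 7 = 891 = 7·112 + 107 ≡ 107 (mod 112).

68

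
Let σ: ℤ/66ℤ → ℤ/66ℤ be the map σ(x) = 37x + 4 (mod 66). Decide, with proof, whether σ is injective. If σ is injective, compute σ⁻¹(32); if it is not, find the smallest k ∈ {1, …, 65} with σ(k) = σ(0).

Suppose σ(s) = σ(t) in ℤ/66ℤ. Then 37s + 4 ≡ 37t + 4 (mod 66), so 37(s − t) ≡ 0 (mod 66).
Since gcd(37, 66) = 1, 37 is invertible modulo 66, thus s − t ≡ 0 (mod 66), i.e. s = t.
Hence σ is injective.
We now compute 37⁻¹ mod 66 explicitly. Euclid's algorithm: 66 = 1·37 + 29, 37 = 1·29 + 8, 29 = 3·8 + 5, 8 = 1·5 + 3, 5 = 1·3 + 2, 3 = 1·2 + 1; back-substituting gives 1 = 25·37 − 14·66, so 37⁻¹ ≡ 25 (mod 66).
Since σ is injective, we compute σ⁻¹(32): solve 37x + 4 ≡ 32 (mod 66), i.e. 37x ≡ 28 (mod 66).
Multiplying by 37⁻¹ = 25 gives x ≡ 25·28 = 700 = 10·66 + 40 ≡ 40 (mod 66).
Check: σ(40) = 37·40 + 4 = 1484 = 22·66 + 32 ≡ 32 (mod 66).

40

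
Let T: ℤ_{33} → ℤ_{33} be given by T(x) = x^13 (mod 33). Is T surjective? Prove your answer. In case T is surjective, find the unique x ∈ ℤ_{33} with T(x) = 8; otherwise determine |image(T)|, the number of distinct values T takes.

2

Computing x^13 mod 33 for each x (by repeated squaring, reducing mod 33 at every step), the values T(0), T(1), …, T(32) are: 0, 1, 8, 27, 31, 26, 18, 13, 17, 3, 10, 11, 12, 19, 5, 9, 4, 29, 24, 28, 14, 21, 22, 23, 30, 16, 20, 15, 7, 2, 6, 25, 32.
Every element of ℤ_{33} appears exactly once in this list, so T is a bijection, and in particular surjective.
Since T is surjective, we read off the preimage of 8 from the same table: T(2) = 8, so T⁻¹(8) = 2.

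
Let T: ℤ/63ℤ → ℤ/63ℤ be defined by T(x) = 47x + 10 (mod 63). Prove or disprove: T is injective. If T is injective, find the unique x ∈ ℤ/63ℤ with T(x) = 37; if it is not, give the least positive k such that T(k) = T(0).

18

By definition, injectivity means: for all x_1, x_2 in the domain, T(x_1) = T(x_2) implies x_1 = x_2.
Suppose T(x_1) = T(x_2) in ℤ/63ℤ. Then 47x_1 + 10 ≡ 47x_2 + 10 (mod 63), therefore 47(x_1 − x_2) ≡ 0 (mod 63).
Since gcd(47, 63) = 1, 47 is invertible modulo 63, so x_1 − x_2 ≡ 0 (mod 63), i.e. x_1 = x_2.
Hence T is injective.
We now compute 47⁻¹ mod 63 explicitly. Euclid's algorithm: 63 = 1·47 + 16, 47 = 2·16 + 15, 16 = 1·15 + 1; back-substituting gives 1 = 59·47 − 44·63, so 47⁻¹ ≡ 59 (mod 63).
Since T is injective, we compute T⁻¹(37): solve 47x + 10 ≡ 37 (mod 63), i.e. 47x ≡ 27 (mod 63).
Multiplying by 47⁻¹ = 59 gives x ≡ 59·27 = 1593 = 25·63 + 18 ≡ 18 (mod 63).
Check: T(18) = 47·18 + 10 = 856 = 13·63 + 37 ≡ 37 (mod 63).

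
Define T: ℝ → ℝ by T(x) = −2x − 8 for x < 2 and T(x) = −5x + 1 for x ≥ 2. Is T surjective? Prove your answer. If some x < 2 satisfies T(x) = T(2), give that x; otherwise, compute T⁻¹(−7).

1/2

Both pieces are strictly decreasing (slopes −2 and −5), so each is injective on its own interval.
The left piece maps (−∞, 2) onto (−12, ∞); the right piece maps [2, ∞) onto (−∞, −9].
The union (−12, ∞) ∪ (−∞, −9] covers ℝ, so T is surjective.
For the follow-up: the images overlap, so an x < 2 with T(x) = T(2) exists. T(2) = −9; solving −2x − 8 = −9 for x < 2 gives x = (−9 + 8)/(−2) = 1/2.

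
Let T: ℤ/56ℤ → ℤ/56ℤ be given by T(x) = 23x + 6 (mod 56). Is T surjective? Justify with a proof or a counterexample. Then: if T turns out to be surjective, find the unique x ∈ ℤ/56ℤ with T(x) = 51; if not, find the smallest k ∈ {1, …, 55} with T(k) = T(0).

Recall: surjectivity means every element of the codomain has a preimage under T.
Since gcd(23, 56) = 1, 23 is invertible modulo 56. Euclid's algorithm: 56 = 2·23 + 10, 23 = 2·10 + 3, 10 = 3·3 + 1; back-substituting gives 1 = 39·23 − 16·56, so 23⁻¹ ≡ 39 (mod 56).
Then y ↦ 39(y − 6) is a two-sided inverse to T, so every y ∈ ℤ/56ℤ has a preimage.
Thus T is surjective.
Since T is surjective, we find T⁻¹(51): we need 23x ≡ 51 − 6 ≡ 45 (mod 56). Using 23⁻¹ = 39: x ≡ 39·45 = 1755 = 31·56 + 19, so x = 19.
Check: T(19) = 23·19 + 6 = 443 = 7·56 + 51 ≡ 51 (mod 56).

19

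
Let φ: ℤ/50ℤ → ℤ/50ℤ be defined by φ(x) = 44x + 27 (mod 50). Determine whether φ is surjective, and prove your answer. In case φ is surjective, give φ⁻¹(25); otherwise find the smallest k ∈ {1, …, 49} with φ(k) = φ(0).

25

Since gcd(44, 50) = 2, we have 44x ≡ 0 (mod 2) for all x, so φ(x) ≡ 1 (mod 2).
But 0 ≢ 1 (mod 2), so 0 ∈ ℤ/50ℤ has no preimage. Hence φ is not surjective.
Since φ is not surjective, we find the least positive k with φ(k) = φ(0): this means 44k ≡ 0 (mod 50), i.e. 50 ∣ 44k. Since gcd(44, 50) = 2, dividing through by 2 this holds exactly when 25 ∣ 22k, and as gcd(22, 25) = 1, exactly when 25 ∣ k.
The smallest positive such k is 25.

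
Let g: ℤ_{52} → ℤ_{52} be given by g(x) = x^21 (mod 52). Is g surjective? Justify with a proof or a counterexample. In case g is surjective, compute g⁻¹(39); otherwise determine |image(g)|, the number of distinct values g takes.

g(2): Repeated squaring mod 52: 2^1 ≡ 2, 2^2 ≡ 2² = 4, 2^4 ≡ 4² = 16, 2^8 ≡ 16² = 256 ≡ 48, 2^16 ≡ 48² = 2304 ≡ 16. Since 21 = 16 + 4 + 1, 2^21 ≡ 16·16·2: 16·16 = 256 ≡ 48, then 48·2 = 96 ≡ 44. So 2^21 ≡ 44 (mod 52).
g(6): Repeated squaring mod 52: 6^1 ≡ 6, 6^2 ≡ 6² = 36, 6^4 ≡ 36² = 1296 ≡ 48, 6^8 ≡ 48² = 2304 ≡ 16, 6^16 ≡ 16² = 256 ≡ 48. Since 21 = 16 + 4 + 1, 6^21 ≡ 48·48·6: 48·48 = 2304 ≡ 16, then 16·6 = 96 ≡ 44. So 6^21 ≡ 44 (mod 52).
So g(2) = g(6) = 44 while 2 ≠ 6, therefore g is not injective.
A non-injective map from the 52-element set ℤ_{52} to itself takes at most 51 distinct values, so it cannot be surjective. Thus g is not surjective.
Since g is not surjective, we determine |image(g)|. Computing x^21 mod 52 for each x (by repeated squaring, reducing mod 52 at every step), the values g(0), g(1), …, g(51) are: 0, 1, 44, 27, 12, 5, 44, 47, 8, 1, 12, 47, 12, 13, 40, 31, 40, 25, 44, 31, 8, 21, 40, 51, 8, 25, 0, 27, 44, 1, 12, 31, 44, 21, 8, 27, 12, 21, 12, 39, 40, 5, 40, 51, 44, 5, 8, 47, 40, 25, 8, 51.
The distinct values are {0, 1, 5, 8, 12, 13, 21, 25, 27, 31, 39, 40, 44, 47, 51}; there are 15 of them.

15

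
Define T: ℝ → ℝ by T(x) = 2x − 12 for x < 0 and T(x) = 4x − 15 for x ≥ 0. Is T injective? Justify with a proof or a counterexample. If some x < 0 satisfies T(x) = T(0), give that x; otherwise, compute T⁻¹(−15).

-3/2

Both pieces are strictly increasing (slopes 2 and 4), so each is injective on its own interval.
The left piece maps (−∞, 0) onto (−∞, −12); the right piece maps [0, ∞) onto [−15, ∞).
These images overlap. In particular T(0) = −15 (right piece), and solving 2x − 12 = −15 on the left piece gives x = −3/2 < 0.
So T(−3/2) = T(0) with −3/2 ≠ 0, and T is not injective. This x = −3/2 is the requested value below 0.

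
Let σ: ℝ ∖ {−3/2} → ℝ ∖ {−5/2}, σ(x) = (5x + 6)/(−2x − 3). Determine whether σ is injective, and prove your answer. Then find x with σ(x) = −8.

Suppose σ(s) = σ(t). Cross-multiplying: (5s + 6)(−2t − 3) = (5t + 6)(−2s − 3).
Expanding both sides and cancelling the symmetric terms leaves −3·(s − t) = 0. Since −3 ≠ 0, s = t. Therefore σ is injective.
Solving σ(x) = −8: cross-multiplying gives 5x + 6 = −8(−2x − 3), which rearranges to −11x = 18, so x = −18/11.

-18/11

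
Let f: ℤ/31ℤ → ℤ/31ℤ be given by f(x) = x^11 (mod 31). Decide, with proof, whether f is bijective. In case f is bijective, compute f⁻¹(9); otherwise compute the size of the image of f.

Since 31 is prime, the nonzero elements of ℤ/31ℤ form a cyclic group of order 30.
As gcd(11, 30) = 1, raising to the 11th power is a bijection on this group: if a^11 ≡ b^11 then (ab^{−1})^11 = 1, and the only element of order dividing gcd(11, 30) = 1 is 1, so a = b.
With f(0) = 0 this makes f injective on all of ℤ/31ℤ, hence bijective (finite equal-size domain and codomain). In particular f is bijective.
Since f is bijective, we find the preimage of 9. The inverse of x ↦ x^11 on (ℤ/31ℤ)^× is x ↦ x^11, because 11·11 = 121 = 4·30 + 1 ≡ 1 (mod 30) and x^{30} = 1 for x ≠ 0 (Fermat). So f⁻¹(9) = 9^11 mod 31.
Repeated squaring mod 31: 9^1 ≡ 9, 9^2 ≡ 9² = 81 ≡ 19, 9^4 ≡ 19² = 361 ≡ 20, 9^8 ≡ 20² = 400 ≡ 28. Since 11 = 8 + 2 + 1, 9^11 ≡ 28·19·9: 28·19 = 532 ≡ 5, then 5·9 = 45 ≡ 14. So 9^11 ≡ 14 (mod 31).
Hence f⁻¹(9) = 14.

14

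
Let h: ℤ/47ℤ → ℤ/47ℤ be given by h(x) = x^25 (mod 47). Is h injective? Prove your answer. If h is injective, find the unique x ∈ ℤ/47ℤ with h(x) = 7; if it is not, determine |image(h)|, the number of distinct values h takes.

17

Since 47 is prime, the nonzero elements of ℤ/47ℤ form a cyclic group of order 46.
As gcd(25, 46) = 1, raising to the 25th power is a bijection on this group: if u^25 ≡ v^25 then (uv^{−1})^25 = 1, and the only element of order dividing gcd(25, 46) = 1 is 1, so u = v.
With h(0) = 0 this makes h injective on all of ℤ/47ℤ, hence bijective (finite equal-size domain and codomain). In particular h is injective.
Since h is injective, we find the preimage of 7. The inverse of x ↦ x^25 on (ℤ/47ℤ)^× is x ↦ x^35, because 25·35 = 875 = 19·46 + 1 ≡ 1 (mod 46) and x^{46} = 1 for x ≠ 0 (Fermat). So h⁻¹(7) = 7^35 mod 47.
Repeated squaring mod 47: 7^1 ≡ 7, 7^2 ≡ 7² = 49 ≡ 2, 7^4 ≡ 2² = 4, 7^8 ≡ 4² = 16, 7^16 ≡ 16² = 256 ≡ 21, 7^32 ≡ 21² = 441 ≡ 18. Since 35 = 32 + 2 + 1, 7^35 ≡ 18·2·7: 18·2 = 36, then 36·7 = 252 ≡ 17. So 7^35 ≡ 17 (mod 47).
Hence h⁻¹(7) = 17.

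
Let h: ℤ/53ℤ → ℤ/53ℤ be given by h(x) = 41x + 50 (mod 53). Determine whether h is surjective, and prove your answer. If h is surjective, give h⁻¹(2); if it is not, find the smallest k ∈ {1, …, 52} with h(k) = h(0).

4

Since gcd(41, 53) = 1, 41 is invertible modulo 53. Euclid's algorithm: 53 = 1·41 + 12, 41 = 3·12 + 5, 12 = 2·5 + 2, 5 = 2·2 + 1; back-substituting gives 1 = 22·41 − 17·53, so 41⁻¹ ≡ 22 (mod 53).
For any y ∈ ℤ/53ℤ, x = 22(y − 50) mod 53 satisfies h(x) = 41·22(y − 50) + 50 ≡ y (since 41·22 ≡ 1 mod 53). So every y has a preimage.
Therefore h is surjective.
Since h is surjective, we compute h⁻¹(2): solve 41x + 50 ≡ 2 (mod 53), i.e. 41x ≡ 5 (mod 53).
Multiplying by 41⁻¹ = 22 gives x ≡ 22·5 = 110 = 2·53 + 4 ≡ 4 (mod 53).
Check: h(4) = 41·4 + 50 = 214 = 4·53 + 2 ≡ 2 (mod 53).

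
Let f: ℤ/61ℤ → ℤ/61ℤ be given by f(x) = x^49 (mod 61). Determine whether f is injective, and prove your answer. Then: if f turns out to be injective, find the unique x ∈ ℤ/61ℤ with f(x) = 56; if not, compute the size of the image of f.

Since 61 is prime, the nonzero elements of ℤ/61ℤ form a cyclic group of order 60.
As gcd(49, 60) = 1, raising to the 49th power is a bijection on this group: if s^49 ≡ t^49 then (st^{−1})^49 = 1, and the only element of order dividing gcd(49, 60) = 1 is 1, so s = t.
With f(0) = 0 this makes f injective on all of ℤ/61ℤ, hence bijective (finite equal-size domain and codomain). In particular f is injective.
Since f is injective, we find the preimage of 56. The inverse of x ↦ x^49 on (ℤ/61ℤ)^× is x ↦ x^49, because 49·49 = 2401 = 40·60 + 1 ≡ 1 (mod 60) and x^{60} = 1 for x ≠ 0 (Fermat). So f⁻¹(56) = 56^49 mod 61.
Repeated squaring mod 61: 56^1 ≡ 56, 56^2 ≡ 56² = 3136 ≡ 25, 56^4 ≡ 25² = 625 ≡ 15, 56^8 ≡ 15² = 225 ≡ 42, 56^16 ≡ 42² = 1764 ≡ 56, 56^32 ≡ 56² = 3136 ≡ 25. Since 49 = 32 + 16 + 1, 56^49 ≡ 25·56·56: 25·56 = 1400 ≡ 58, then 58·56 = 3248 ≡ 15. So 56^49 ≡ 15 (mod 61).
Hence f⁻¹(56) = 15.

15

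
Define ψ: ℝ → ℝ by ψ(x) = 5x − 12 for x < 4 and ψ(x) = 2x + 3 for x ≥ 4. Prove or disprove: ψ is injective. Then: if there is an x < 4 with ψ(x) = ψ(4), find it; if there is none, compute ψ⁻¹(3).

3

Both pieces are strictly increasing (slopes 5 and 2), so each is injective on its own interval.
The left piece maps (−∞, 4) onto (−∞, 8); the right piece maps [4, ∞) onto [11, ∞).
These images are disjoint, so no value is attained by both pieces. Hence ψ is injective.
Because the two images are disjoint, no x < 4 has ψ(x) = ψ(4), so we compute ψ⁻¹(3): 3 lies in (−∞, 8), so solve 5x − 12 = 3: x = (3 + 12)/5 = 3.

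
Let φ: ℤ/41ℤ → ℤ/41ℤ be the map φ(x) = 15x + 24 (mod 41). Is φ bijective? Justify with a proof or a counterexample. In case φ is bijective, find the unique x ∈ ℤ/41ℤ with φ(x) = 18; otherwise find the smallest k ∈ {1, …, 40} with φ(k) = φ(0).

Suppose φ(a) = φ(b) in ℤ/41ℤ. Then 15a + 24 ≡ 15b + 24 (mod 41), hence 15(a − b) ≡ 0 (mod 41).
Since gcd(15, 41) = 1, 15 is invertible modulo 41, so a − b ≡ 0 (mod 41), i.e. a = b.
We now compute 15⁻¹ mod 41 explicitly. Euclid's algorithm: 41 = 2·15 + 11, 15 = 1·11 + 4, 11 = 2·4 + 3, 4 = 1·3 + 1; back-substituting gives 1 = 11·15 − 4·41, so 15⁻¹ ≡ 11 (mod 41).
Then y ↦ 11(y − 24) is a two-sided inverse to φ, so every y ∈ ℤ/41ℤ has a preimage.
So φ is bijective.
Since φ is bijective, we find φ⁻¹(18): we need 15x ≡ 18 − 24 ≡ 35 (mod 41). Using 15⁻¹ = 11: x ≡ 11·35 = 385 = 9·41 + 16, so x = 16.
Check: φ(16) = 15·16 + 24 = 264 = 6·41 + 18 ≡ 18 (mod 41).

16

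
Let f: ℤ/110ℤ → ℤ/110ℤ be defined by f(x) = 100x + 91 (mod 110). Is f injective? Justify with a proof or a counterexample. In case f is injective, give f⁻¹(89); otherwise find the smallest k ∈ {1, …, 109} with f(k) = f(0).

11

Recall: injectivity means: for all s, t in the domain, f(s) = f(t) implies s = t.
We have gcd(100, 110) = 10 > 1. Taking s = 0 and t = 11: f(0) = 91 and f(11) = 100·11 + 91 = 1191 ≡ 91 (mod 110).
So f(0) = f(11) while 0 ≠ 11, hence f is not injective.
Since f is not injective, we find the least positive k with f(k) = f(0): this means 100k ≡ 0 (mod 110), i.e. 110 ∣ 100k. Since gcd(100, 110) = 10, dividing through by 10 this holds exactly when 11 ∣ 10k, and as gcd(10, 11) = 1, exactly when 11 ∣ k.
The smallest positive such k is 11.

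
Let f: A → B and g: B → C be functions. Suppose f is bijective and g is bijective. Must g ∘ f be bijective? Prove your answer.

bijective

Injectivity: if g(f(s)) = g(f(t)) then f(s) = f(t) (g injective) so s = t (f injective).
Surjectivity: for c ∈ C pick b with g(b) = c, then a with f(a) = b; then (g ∘ f)(a) = c.
Thus g ∘ f is bijective.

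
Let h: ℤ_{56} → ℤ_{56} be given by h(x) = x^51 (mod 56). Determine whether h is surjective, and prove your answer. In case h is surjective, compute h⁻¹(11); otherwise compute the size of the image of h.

15

h(2): Repeated squaring mod 56: 2^1 ≡ 2, 2^2 ≡ 2² = 4, 2^4 ≡ 4² = 16, 2^8 ≡ 16² = 256 ≡ 32, 2^16 ≡ 32² = 1024 ≡ 16, 2^32 ≡ 16² = 256 ≡ 32. Since 51 = 32 + 16 + 2 + 1, 2^51 ≡ 32·16·4·2: 32·16 = 512 ≡ 8, then 8·4 = 32, then 32·2 = 64 ≡ 8. So 2^51 ≡ 8 (mod 56).
h(4): Repeated squaring mod 56: 4^1 ≡ 4, 4^2 ≡ 4² = 16, 4^4 ≡ 16² = 256 ≡ 32, 4^8 ≡ 32² = 1024 ≡ 16, 4^16 ≡ 16² = 256 ≡ 32, 4^32 ≡ 32² = 1024 ≡ 16. Since 51 = 32 + 16 + 2 + 1, 4^51 ≡ 16·32·16·4: 16·32 = 512 ≡ 8, then 8·16 = 128 ≡ 16, then 16·4 = 64 ≡ 8. So 4^51 ≡ 8 (mod 56).
So h(2) = h(4) = 8 while 2 ≠ 4, so h is not injective.
A non-injective map from the 56-element set ℤ_{56} to itself takes at most 55 distinct values, so it cannot be surjective. Therefore h is not surjective.
Since h is not surjective, we determine |image(h)|. Computing x^51 mod 56 for each x (by repeated squaring, reducing mod 56 at every step), the values h(0), h(1), …, h(55) are: 0, 1, 8, 27, 8, 13, 48, 7, 8, 1, 48, 43, 48, 13, 0, 15, 8, 41, 8, 27, 48, 21, 8, 15, 48, 1, 48, 27, 0, 29, 8, 55, 8, 41, 48, 35, 8, 29, 48, 15, 48, 41, 0, 43, 8, 13, 8, 55, 48, 49, 8, 43, 48, 29, 48, 55.
The distinct values are {0, 1, 7, 8, 13, 15, 21, 27, 29, 35, 41, 43, 48, 49, 55}; there are 15 of them.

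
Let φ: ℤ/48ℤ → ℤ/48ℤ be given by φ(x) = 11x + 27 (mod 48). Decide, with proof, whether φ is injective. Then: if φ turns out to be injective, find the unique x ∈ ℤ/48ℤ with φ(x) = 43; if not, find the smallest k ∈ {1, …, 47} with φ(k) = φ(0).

Recall: injectivity means: for all u, v in the domain, φ(u) = φ(v) implies u = v.
If φ(u) = φ(v), then 11u ≡ 11v (mod 48). Because gcd(11, 48) = 1, we may cancel 11 to get u ≡ v (mod 48).
Hence φ is injective.
We now compute 11⁻¹ mod 48 explicitly. Euclid's algorithm: 48 = 4·11 + 4, 11 = 2·4 + 3, 4 = 1·3 + 1; back-substituting gives 1 = 35·11 − 8·48, so 11⁻¹ ≡ 35 (mod 48).
Since φ is injective, we find φ⁻¹(43): we need 11x ≡ 43 − 27 ≡ 16 (mod 48). Using 11⁻¹ = 35: x ≡ 35·16 = 560 = 11·48 + 32, so x = 32.
Check: φ(32) = 11·32 + 27 = 379 = 7·48 + 43 ≡ 43 (mod 48).

32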